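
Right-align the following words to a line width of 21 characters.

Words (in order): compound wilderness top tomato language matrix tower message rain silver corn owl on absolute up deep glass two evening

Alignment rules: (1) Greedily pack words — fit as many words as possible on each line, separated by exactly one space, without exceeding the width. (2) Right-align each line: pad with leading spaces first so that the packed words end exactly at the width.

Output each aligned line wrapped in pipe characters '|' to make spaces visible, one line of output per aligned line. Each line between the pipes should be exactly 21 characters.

Line 1: ['compound', 'wilderness'] (min_width=19, slack=2)
Line 2: ['top', 'tomato', 'language'] (min_width=19, slack=2)
Line 3: ['matrix', 'tower', 'message'] (min_width=20, slack=1)
Line 4: ['rain', 'silver', 'corn', 'owl'] (min_width=20, slack=1)
Line 5: ['on', 'absolute', 'up', 'deep'] (min_width=19, slack=2)
Line 6: ['glass', 'two', 'evening'] (min_width=17, slack=4)

Answer: |  compound wilderness|
|  top tomato language|
| matrix tower message|
| rain silver corn owl|
|  on absolute up deep|
|    glass two evening|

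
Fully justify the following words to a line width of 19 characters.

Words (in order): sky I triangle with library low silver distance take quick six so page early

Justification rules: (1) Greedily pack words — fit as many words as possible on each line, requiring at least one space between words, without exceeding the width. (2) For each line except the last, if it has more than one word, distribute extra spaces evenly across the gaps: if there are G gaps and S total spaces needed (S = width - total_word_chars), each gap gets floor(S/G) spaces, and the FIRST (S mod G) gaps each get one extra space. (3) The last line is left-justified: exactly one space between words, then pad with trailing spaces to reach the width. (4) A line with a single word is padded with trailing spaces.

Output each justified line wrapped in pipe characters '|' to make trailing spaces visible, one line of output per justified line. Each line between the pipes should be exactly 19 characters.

Line 1: ['sky', 'I', 'triangle', 'with'] (min_width=19, slack=0)
Line 2: ['library', 'low', 'silver'] (min_width=18, slack=1)
Line 3: ['distance', 'take', 'quick'] (min_width=19, slack=0)
Line 4: ['six', 'so', 'page', 'early'] (min_width=17, slack=2)

Answer: |sky I triangle with|
|library  low silver|
|distance take quick|
|six so page early  |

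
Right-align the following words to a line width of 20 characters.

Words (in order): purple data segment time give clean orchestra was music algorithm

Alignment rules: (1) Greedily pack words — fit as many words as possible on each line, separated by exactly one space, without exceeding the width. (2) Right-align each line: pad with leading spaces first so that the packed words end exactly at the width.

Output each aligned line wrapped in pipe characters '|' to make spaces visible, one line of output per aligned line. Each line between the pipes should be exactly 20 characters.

Line 1: ['purple', 'data', 'segment'] (min_width=19, slack=1)
Line 2: ['time', 'give', 'clean'] (min_width=15, slack=5)
Line 3: ['orchestra', 'was', 'music'] (min_width=19, slack=1)
Line 4: ['algorithm'] (min_width=9, slack=11)

Answer: | purple data segment|
|     time give clean|
| orchestra was music|
|           algorithm|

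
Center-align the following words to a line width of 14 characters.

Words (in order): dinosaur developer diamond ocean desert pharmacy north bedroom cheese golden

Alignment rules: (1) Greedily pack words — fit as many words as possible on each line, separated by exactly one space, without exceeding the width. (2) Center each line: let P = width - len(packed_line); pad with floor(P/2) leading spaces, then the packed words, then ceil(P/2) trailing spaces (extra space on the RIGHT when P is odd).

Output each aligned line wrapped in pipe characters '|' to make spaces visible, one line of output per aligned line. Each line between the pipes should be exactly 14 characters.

Answer: |   dinosaur   |
|  developer   |
|diamond ocean |
|    desert    |
|pharmacy north|
|bedroom cheese|
|    golden    |

Derivation:
Line 1: ['dinosaur'] (min_width=8, slack=6)
Line 2: ['developer'] (min_width=9, slack=5)
Line 3: ['diamond', 'ocean'] (min_width=13, slack=1)
Line 4: ['desert'] (min_width=6, slack=8)
Line 5: ['pharmacy', 'north'] (min_width=14, slack=0)
Line 6: ['bedroom', 'cheese'] (min_width=14, slack=0)
Line 7: ['golden'] (min_width=6, slack=8)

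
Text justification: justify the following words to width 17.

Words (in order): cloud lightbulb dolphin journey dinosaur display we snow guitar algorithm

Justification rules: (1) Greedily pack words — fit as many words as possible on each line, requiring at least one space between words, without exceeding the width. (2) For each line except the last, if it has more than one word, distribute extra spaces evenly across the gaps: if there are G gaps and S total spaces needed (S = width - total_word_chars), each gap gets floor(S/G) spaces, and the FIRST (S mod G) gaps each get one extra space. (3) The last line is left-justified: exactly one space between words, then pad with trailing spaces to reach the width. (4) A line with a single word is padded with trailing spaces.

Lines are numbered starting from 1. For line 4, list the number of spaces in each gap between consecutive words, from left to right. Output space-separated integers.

Line 1: ['cloud', 'lightbulb'] (min_width=15, slack=2)
Line 2: ['dolphin', 'journey'] (min_width=15, slack=2)
Line 3: ['dinosaur', 'display'] (min_width=16, slack=1)
Line 4: ['we', 'snow', 'guitar'] (min_width=14, slack=3)
Line 5: ['algorithm'] (min_width=9, slack=8)

Answer: 3 2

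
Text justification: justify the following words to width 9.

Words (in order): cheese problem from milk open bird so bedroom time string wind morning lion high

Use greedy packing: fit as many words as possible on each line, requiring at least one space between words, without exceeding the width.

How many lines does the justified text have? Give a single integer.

Answer: 11

Derivation:
Line 1: ['cheese'] (min_width=6, slack=3)
Line 2: ['problem'] (min_width=7, slack=2)
Line 3: ['from', 'milk'] (min_width=9, slack=0)
Line 4: ['open', 'bird'] (min_width=9, slack=0)
Line 5: ['so'] (min_width=2, slack=7)
Line 6: ['bedroom'] (min_width=7, slack=2)
Line 7: ['time'] (min_width=4, slack=5)
Line 8: ['string'] (min_width=6, slack=3)
Line 9: ['wind'] (min_width=4, slack=5)
Line 10: ['morning'] (min_width=7, slack=2)
Line 11: ['lion', 'high'] (min_width=9, slack=0)
Total lines: 11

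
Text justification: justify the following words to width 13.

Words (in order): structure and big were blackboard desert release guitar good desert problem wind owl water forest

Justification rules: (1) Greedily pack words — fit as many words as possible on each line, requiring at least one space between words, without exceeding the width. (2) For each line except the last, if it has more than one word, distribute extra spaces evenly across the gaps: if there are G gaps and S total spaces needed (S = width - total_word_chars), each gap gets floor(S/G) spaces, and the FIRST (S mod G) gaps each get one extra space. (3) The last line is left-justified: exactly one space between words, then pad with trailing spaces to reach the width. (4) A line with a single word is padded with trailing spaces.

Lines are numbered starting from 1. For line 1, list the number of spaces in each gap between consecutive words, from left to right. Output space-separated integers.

Answer: 1

Derivation:
Line 1: ['structure', 'and'] (min_width=13, slack=0)
Line 2: ['big', 'were'] (min_width=8, slack=5)
Line 3: ['blackboard'] (min_width=10, slack=3)
Line 4: ['desert'] (min_width=6, slack=7)
Line 5: ['release'] (min_width=7, slack=6)
Line 6: ['guitar', 'good'] (min_width=11, slack=2)
Line 7: ['desert'] (min_width=6, slack=7)
Line 8: ['problem', 'wind'] (min_width=12, slack=1)
Line 9: ['owl', 'water'] (min_width=9, slack=4)
Line 10: ['forest'] (min_width=6, slack=7)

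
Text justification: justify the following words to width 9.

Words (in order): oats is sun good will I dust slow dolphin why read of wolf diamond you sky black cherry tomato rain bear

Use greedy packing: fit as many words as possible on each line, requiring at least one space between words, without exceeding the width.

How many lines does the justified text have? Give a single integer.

Answer: 13

Derivation:
Line 1: ['oats', 'is'] (min_width=7, slack=2)
Line 2: ['sun', 'good'] (min_width=8, slack=1)
Line 3: ['will', 'I'] (min_width=6, slack=3)
Line 4: ['dust', 'slow'] (min_width=9, slack=0)
Line 5: ['dolphin'] (min_width=7, slack=2)
Line 6: ['why', 'read'] (min_width=8, slack=1)
Line 7: ['of', 'wolf'] (min_width=7, slack=2)
Line 8: ['diamond'] (min_width=7, slack=2)
Line 9: ['you', 'sky'] (min_width=7, slack=2)
Line 10: ['black'] (min_width=5, slack=4)
Line 11: ['cherry'] (min_width=6, slack=3)
Line 12: ['tomato'] (min_width=6, slack=3)
Line 13: ['rain', 'bear'] (min_width=9, slack=0)
Total lines: 13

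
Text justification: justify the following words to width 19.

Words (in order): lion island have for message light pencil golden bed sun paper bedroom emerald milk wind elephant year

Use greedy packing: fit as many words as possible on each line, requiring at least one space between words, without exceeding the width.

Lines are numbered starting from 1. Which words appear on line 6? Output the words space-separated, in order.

Answer: elephant year

Derivation:
Line 1: ['lion', 'island', 'have'] (min_width=16, slack=3)
Line 2: ['for', 'message', 'light'] (min_width=17, slack=2)
Line 3: ['pencil', 'golden', 'bed'] (min_width=17, slack=2)
Line 4: ['sun', 'paper', 'bedroom'] (min_width=17, slack=2)
Line 5: ['emerald', 'milk', 'wind'] (min_width=17, slack=2)
Line 6: ['elephant', 'year'] (min_width=13, slack=6)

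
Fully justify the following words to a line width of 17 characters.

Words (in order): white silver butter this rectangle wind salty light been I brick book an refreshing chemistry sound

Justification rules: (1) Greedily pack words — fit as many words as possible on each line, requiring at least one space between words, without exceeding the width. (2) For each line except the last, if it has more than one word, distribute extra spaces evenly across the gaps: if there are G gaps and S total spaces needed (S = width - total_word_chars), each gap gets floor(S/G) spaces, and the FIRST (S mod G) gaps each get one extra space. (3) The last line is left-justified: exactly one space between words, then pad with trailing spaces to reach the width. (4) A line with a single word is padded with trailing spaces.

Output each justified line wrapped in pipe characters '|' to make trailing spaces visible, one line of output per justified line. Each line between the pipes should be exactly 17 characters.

Answer: |white      silver|
|butter       this|
|rectangle    wind|
|salty  light been|
|I  brick  book an|
|refreshing       |
|chemistry sound  |

Derivation:
Line 1: ['white', 'silver'] (min_width=12, slack=5)
Line 2: ['butter', 'this'] (min_width=11, slack=6)
Line 3: ['rectangle', 'wind'] (min_width=14, slack=3)
Line 4: ['salty', 'light', 'been'] (min_width=16, slack=1)
Line 5: ['I', 'brick', 'book', 'an'] (min_width=15, slack=2)
Line 6: ['refreshing'] (min_width=10, slack=7)
Line 7: ['chemistry', 'sound'] (min_width=15, slack=2)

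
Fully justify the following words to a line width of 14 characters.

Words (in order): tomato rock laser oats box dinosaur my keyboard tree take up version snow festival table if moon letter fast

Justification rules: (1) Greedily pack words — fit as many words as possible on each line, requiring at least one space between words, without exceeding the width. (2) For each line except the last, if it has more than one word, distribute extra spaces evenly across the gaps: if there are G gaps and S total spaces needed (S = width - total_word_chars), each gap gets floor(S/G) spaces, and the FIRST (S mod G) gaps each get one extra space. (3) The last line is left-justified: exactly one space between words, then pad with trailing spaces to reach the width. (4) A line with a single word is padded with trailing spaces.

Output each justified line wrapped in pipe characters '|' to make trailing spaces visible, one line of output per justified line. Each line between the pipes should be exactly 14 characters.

Answer: |tomato    rock|
|laser oats box|
|dinosaur    my|
|keyboard  tree|
|take        up|
|version   snow|
|festival table|
|if moon letter|
|fast          |

Derivation:
Line 1: ['tomato', 'rock'] (min_width=11, slack=3)
Line 2: ['laser', 'oats', 'box'] (min_width=14, slack=0)
Line 3: ['dinosaur', 'my'] (min_width=11, slack=3)
Line 4: ['keyboard', 'tree'] (min_width=13, slack=1)
Line 5: ['take', 'up'] (min_width=7, slack=7)
Line 6: ['version', 'snow'] (min_width=12, slack=2)
Line 7: ['festival', 'table'] (min_width=14, slack=0)
Line 8: ['if', 'moon', 'letter'] (min_width=14, slack=0)
Line 9: ['fast'] (min_width=4, slack=10)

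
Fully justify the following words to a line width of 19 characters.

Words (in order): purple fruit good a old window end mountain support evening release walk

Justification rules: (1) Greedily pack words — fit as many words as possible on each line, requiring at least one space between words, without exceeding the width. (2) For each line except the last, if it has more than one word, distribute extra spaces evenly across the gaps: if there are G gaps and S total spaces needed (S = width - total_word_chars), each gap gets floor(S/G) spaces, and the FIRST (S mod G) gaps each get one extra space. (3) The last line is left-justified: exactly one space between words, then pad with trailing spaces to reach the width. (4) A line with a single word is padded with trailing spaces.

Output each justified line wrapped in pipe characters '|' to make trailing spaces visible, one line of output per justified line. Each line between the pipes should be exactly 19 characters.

Line 1: ['purple', 'fruit', 'good', 'a'] (min_width=19, slack=0)
Line 2: ['old', 'window', 'end'] (min_width=14, slack=5)
Line 3: ['mountain', 'support'] (min_width=16, slack=3)
Line 4: ['evening', 'release'] (min_width=15, slack=4)
Line 5: ['walk'] (min_width=4, slack=15)

Answer: |purple fruit good a|
|old    window   end|
|mountain    support|
|evening     release|
|walk               |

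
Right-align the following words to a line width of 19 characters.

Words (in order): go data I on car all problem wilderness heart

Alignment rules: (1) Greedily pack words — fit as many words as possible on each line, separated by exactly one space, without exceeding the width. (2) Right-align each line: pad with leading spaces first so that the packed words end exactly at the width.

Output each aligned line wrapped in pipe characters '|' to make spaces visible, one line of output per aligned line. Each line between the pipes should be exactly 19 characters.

Answer: |   go data I on car|
|        all problem|
|   wilderness heart|

Derivation:
Line 1: ['go', 'data', 'I', 'on', 'car'] (min_width=16, slack=3)
Line 2: ['all', 'problem'] (min_width=11, slack=8)
Line 3: ['wilderness', 'heart'] (min_width=16, slack=3)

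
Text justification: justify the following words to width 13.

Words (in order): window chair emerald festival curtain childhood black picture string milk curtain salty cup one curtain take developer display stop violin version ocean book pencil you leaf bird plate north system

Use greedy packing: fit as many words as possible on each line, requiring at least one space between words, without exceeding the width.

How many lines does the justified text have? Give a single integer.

Line 1: ['window', 'chair'] (min_width=12, slack=1)
Line 2: ['emerald'] (min_width=7, slack=6)
Line 3: ['festival'] (min_width=8, slack=5)
Line 4: ['curtain'] (min_width=7, slack=6)
Line 5: ['childhood'] (min_width=9, slack=4)
Line 6: ['black', 'picture'] (min_width=13, slack=0)
Line 7: ['string', 'milk'] (min_width=11, slack=2)
Line 8: ['curtain', 'salty'] (min_width=13, slack=0)
Line 9: ['cup', 'one'] (min_width=7, slack=6)
Line 10: ['curtain', 'take'] (min_width=12, slack=1)
Line 11: ['developer'] (min_width=9, slack=4)
Line 12: ['display', 'stop'] (min_width=12, slack=1)
Line 13: ['violin'] (min_width=6, slack=7)
Line 14: ['version', 'ocean'] (min_width=13, slack=0)
Line 15: ['book', 'pencil'] (min_width=11, slack=2)
Line 16: ['you', 'leaf', 'bird'] (min_width=13, slack=0)
Line 17: ['plate', 'north'] (min_width=11, slack=2)
Line 18: ['system'] (min_width=6, slack=7)
Total lines: 18

Answer: 18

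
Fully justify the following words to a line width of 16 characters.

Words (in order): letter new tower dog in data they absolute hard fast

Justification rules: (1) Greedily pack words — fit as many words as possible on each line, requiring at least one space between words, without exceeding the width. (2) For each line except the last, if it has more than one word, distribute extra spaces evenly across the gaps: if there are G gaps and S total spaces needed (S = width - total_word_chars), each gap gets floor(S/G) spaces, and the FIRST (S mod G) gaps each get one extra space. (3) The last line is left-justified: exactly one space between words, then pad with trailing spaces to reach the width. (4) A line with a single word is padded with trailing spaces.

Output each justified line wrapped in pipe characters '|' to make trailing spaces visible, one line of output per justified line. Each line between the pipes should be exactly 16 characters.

Line 1: ['letter', 'new', 'tower'] (min_width=16, slack=0)
Line 2: ['dog', 'in', 'data', 'they'] (min_width=16, slack=0)
Line 3: ['absolute', 'hard'] (min_width=13, slack=3)
Line 4: ['fast'] (min_width=4, slack=12)

Answer: |letter new tower|
|dog in data they|
|absolute    hard|
|fast            |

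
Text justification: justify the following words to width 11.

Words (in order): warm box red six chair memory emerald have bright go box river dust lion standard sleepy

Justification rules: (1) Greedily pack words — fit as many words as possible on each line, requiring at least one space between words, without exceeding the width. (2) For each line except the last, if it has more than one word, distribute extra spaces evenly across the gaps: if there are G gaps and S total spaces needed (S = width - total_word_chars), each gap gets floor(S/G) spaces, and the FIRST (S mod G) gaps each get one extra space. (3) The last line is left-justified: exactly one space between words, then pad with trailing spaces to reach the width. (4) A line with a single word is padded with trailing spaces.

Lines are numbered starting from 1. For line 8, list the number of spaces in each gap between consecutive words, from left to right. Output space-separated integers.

Line 1: ['warm', 'box'] (min_width=8, slack=3)
Line 2: ['red', 'six'] (min_width=7, slack=4)
Line 3: ['chair'] (min_width=5, slack=6)
Line 4: ['memory'] (min_width=6, slack=5)
Line 5: ['emerald'] (min_width=7, slack=4)
Line 6: ['have', 'bright'] (min_width=11, slack=0)
Line 7: ['go', 'box'] (min_width=6, slack=5)
Line 8: ['river', 'dust'] (min_width=10, slack=1)
Line 9: ['lion'] (min_width=4, slack=7)
Line 10: ['standard'] (min_width=8, slack=3)
Line 11: ['sleepy'] (min_width=6, slack=5)

Answer: 2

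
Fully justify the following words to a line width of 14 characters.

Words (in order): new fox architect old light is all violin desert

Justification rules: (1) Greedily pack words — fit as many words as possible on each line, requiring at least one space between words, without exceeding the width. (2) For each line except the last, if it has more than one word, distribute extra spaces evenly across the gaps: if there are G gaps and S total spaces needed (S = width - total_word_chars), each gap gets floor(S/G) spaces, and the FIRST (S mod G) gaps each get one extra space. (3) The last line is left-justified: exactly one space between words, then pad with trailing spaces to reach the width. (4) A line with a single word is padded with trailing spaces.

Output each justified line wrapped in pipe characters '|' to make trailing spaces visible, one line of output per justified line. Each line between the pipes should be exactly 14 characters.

Line 1: ['new', 'fox'] (min_width=7, slack=7)
Line 2: ['architect', 'old'] (min_width=13, slack=1)
Line 3: ['light', 'is', 'all'] (min_width=12, slack=2)
Line 4: ['violin', 'desert'] (min_width=13, slack=1)

Answer: |new        fox|
|architect  old|
|light  is  all|
|violin desert |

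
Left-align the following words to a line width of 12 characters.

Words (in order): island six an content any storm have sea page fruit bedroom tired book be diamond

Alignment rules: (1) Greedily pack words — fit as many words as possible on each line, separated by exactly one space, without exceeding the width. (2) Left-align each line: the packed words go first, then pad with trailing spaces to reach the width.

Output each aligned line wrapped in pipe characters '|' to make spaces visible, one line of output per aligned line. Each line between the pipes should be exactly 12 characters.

Line 1: ['island', 'six'] (min_width=10, slack=2)
Line 2: ['an', 'content'] (min_width=10, slack=2)
Line 3: ['any', 'storm'] (min_width=9, slack=3)
Line 4: ['have', 'sea'] (min_width=8, slack=4)
Line 5: ['page', 'fruit'] (min_width=10, slack=2)
Line 6: ['bedroom'] (min_width=7, slack=5)
Line 7: ['tired', 'book'] (min_width=10, slack=2)
Line 8: ['be', 'diamond'] (min_width=10, slack=2)

Answer: |island six  |
|an content  |
|any storm   |
|have sea    |
|page fruit  |
|bedroom     |
|tired book  |
|be diamond  |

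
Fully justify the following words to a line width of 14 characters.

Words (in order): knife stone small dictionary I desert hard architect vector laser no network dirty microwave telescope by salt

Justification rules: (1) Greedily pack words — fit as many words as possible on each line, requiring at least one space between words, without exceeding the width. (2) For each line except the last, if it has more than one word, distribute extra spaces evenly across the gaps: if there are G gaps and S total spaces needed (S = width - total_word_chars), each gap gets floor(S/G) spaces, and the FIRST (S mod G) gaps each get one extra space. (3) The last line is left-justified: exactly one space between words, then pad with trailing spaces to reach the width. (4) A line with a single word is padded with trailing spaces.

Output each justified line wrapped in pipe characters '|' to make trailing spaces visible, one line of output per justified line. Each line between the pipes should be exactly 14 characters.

Line 1: ['knife', 'stone'] (min_width=11, slack=3)
Line 2: ['small'] (min_width=5, slack=9)
Line 3: ['dictionary', 'I'] (min_width=12, slack=2)
Line 4: ['desert', 'hard'] (min_width=11, slack=3)
Line 5: ['architect'] (min_width=9, slack=5)
Line 6: ['vector', 'laser'] (min_width=12, slack=2)
Line 7: ['no', 'network'] (min_width=10, slack=4)
Line 8: ['dirty'] (min_width=5, slack=9)
Line 9: ['microwave'] (min_width=9, slack=5)
Line 10: ['telescope', 'by'] (min_width=12, slack=2)
Line 11: ['salt'] (min_width=4, slack=10)

Answer: |knife    stone|
|small         |
|dictionary   I|
|desert    hard|
|architect     |
|vector   laser|
|no     network|
|dirty         |
|microwave     |
|telescope   by|
|salt          |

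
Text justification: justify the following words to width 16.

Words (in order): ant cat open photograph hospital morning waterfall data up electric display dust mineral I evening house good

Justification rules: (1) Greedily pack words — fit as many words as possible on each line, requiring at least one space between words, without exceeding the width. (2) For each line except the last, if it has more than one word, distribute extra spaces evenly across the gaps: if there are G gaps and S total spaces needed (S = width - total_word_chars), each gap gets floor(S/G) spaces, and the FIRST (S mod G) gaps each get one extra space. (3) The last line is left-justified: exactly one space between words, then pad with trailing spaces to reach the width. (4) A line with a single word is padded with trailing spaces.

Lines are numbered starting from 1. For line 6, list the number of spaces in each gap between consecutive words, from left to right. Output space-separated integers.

Line 1: ['ant', 'cat', 'open'] (min_width=12, slack=4)
Line 2: ['photograph'] (min_width=10, slack=6)
Line 3: ['hospital', 'morning'] (min_width=16, slack=0)
Line 4: ['waterfall', 'data'] (min_width=14, slack=2)
Line 5: ['up', 'electric'] (min_width=11, slack=5)
Line 6: ['display', 'dust'] (min_width=12, slack=4)
Line 7: ['mineral', 'I'] (min_width=9, slack=7)
Line 8: ['evening', 'house'] (min_width=13, slack=3)
Line 9: ['good'] (min_width=4, slack=12)

Answer: 5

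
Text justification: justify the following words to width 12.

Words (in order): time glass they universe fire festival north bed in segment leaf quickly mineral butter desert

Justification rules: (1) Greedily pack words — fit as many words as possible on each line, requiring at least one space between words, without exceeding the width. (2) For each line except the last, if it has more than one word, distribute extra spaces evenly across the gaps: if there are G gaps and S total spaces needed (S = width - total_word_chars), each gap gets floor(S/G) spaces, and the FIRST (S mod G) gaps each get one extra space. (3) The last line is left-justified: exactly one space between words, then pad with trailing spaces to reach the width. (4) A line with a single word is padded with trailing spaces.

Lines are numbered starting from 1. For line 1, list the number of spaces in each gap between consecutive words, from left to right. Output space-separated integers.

Answer: 3

Derivation:
Line 1: ['time', 'glass'] (min_width=10, slack=2)
Line 2: ['they'] (min_width=4, slack=8)
Line 3: ['universe'] (min_width=8, slack=4)
Line 4: ['fire'] (min_width=4, slack=8)
Line 5: ['festival'] (min_width=8, slack=4)
Line 6: ['north', 'bed', 'in'] (min_width=12, slack=0)
Line 7: ['segment', 'leaf'] (min_width=12, slack=0)
Line 8: ['quickly'] (min_width=7, slack=5)
Line 9: ['mineral'] (min_width=7, slack=5)
Line 10: ['butter'] (min_width=6, slack=6)
Line 11: ['desert'] (min_width=6, slack=6)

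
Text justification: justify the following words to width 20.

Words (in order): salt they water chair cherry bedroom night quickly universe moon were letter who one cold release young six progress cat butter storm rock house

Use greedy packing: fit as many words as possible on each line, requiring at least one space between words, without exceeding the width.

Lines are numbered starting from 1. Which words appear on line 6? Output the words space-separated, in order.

Answer: release young six

Derivation:
Line 1: ['salt', 'they', 'water'] (min_width=15, slack=5)
Line 2: ['chair', 'cherry', 'bedroom'] (min_width=20, slack=0)
Line 3: ['night', 'quickly'] (min_width=13, slack=7)
Line 4: ['universe', 'moon', 'were'] (min_width=18, slack=2)
Line 5: ['letter', 'who', 'one', 'cold'] (min_width=19, slack=1)
Line 6: ['release', 'young', 'six'] (min_width=17, slack=3)
Line 7: ['progress', 'cat', 'butter'] (min_width=19, slack=1)
Line 8: ['storm', 'rock', 'house'] (min_width=16, slack=4)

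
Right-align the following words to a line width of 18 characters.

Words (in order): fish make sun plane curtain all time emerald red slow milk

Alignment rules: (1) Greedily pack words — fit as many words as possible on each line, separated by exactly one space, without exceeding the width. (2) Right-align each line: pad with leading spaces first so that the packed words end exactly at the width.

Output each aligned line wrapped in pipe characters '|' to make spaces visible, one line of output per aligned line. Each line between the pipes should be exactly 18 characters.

Line 1: ['fish', 'make', 'sun'] (min_width=13, slack=5)
Line 2: ['plane', 'curtain', 'all'] (min_width=17, slack=1)
Line 3: ['time', 'emerald', 'red'] (min_width=16, slack=2)
Line 4: ['slow', 'milk'] (min_width=9, slack=9)

Answer: |     fish make sun|
| plane curtain all|
|  time emerald red|
|         slow milk|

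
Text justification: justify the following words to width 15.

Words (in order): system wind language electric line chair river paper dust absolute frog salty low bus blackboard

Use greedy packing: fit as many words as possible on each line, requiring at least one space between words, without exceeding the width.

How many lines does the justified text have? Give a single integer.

Answer: 8

Derivation:
Line 1: ['system', 'wind'] (min_width=11, slack=4)
Line 2: ['language'] (min_width=8, slack=7)
Line 3: ['electric', 'line'] (min_width=13, slack=2)
Line 4: ['chair', 'river'] (min_width=11, slack=4)
Line 5: ['paper', 'dust'] (min_width=10, slack=5)
Line 6: ['absolute', 'frog'] (min_width=13, slack=2)
Line 7: ['salty', 'low', 'bus'] (min_width=13, slack=2)
Line 8: ['blackboard'] (min_width=10, slack=5)
Total lines: 8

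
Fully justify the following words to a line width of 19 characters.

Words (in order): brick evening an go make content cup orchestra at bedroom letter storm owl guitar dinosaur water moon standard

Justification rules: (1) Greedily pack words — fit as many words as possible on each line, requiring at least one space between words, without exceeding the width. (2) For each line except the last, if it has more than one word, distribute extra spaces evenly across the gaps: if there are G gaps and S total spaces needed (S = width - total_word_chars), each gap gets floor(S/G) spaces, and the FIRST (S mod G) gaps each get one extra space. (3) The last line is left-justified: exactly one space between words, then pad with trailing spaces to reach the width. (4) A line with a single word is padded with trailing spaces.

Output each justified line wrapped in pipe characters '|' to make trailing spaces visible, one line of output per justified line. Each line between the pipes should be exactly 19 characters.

Answer: |brick evening an go|
|make   content  cup|
|orchestra        at|
|bedroom      letter|
|storm   owl  guitar|
|dinosaur water moon|
|standard           |

Derivation:
Line 1: ['brick', 'evening', 'an', 'go'] (min_width=19, slack=0)
Line 2: ['make', 'content', 'cup'] (min_width=16, slack=3)
Line 3: ['orchestra', 'at'] (min_width=12, slack=7)
Line 4: ['bedroom', 'letter'] (min_width=14, slack=5)
Line 5: ['storm', 'owl', 'guitar'] (min_width=16, slack=3)
Line 6: ['dinosaur', 'water', 'moon'] (min_width=19, slack=0)
Line 7: ['standard'] (min_width=8, slack=11)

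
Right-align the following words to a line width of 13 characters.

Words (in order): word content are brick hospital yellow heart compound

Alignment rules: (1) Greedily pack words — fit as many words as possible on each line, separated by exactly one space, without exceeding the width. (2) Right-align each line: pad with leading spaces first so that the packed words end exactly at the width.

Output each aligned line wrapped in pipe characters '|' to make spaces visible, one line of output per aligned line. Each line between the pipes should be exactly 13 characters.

Line 1: ['word', 'content'] (min_width=12, slack=1)
Line 2: ['are', 'brick'] (min_width=9, slack=4)
Line 3: ['hospital'] (min_width=8, slack=5)
Line 4: ['yellow', 'heart'] (min_width=12, slack=1)
Line 5: ['compound'] (min_width=8, slack=5)

Answer: | word content|
|    are brick|
|     hospital|
| yellow heart|
|     compound|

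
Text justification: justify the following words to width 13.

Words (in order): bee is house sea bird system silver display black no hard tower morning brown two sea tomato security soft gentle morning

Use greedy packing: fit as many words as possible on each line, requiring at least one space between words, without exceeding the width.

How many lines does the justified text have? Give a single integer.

Line 1: ['bee', 'is', 'house'] (min_width=12, slack=1)
Line 2: ['sea', 'bird'] (min_width=8, slack=5)
Line 3: ['system', 'silver'] (min_width=13, slack=0)
Line 4: ['display', 'black'] (min_width=13, slack=0)
Line 5: ['no', 'hard', 'tower'] (min_width=13, slack=0)
Line 6: ['morning', 'brown'] (min_width=13, slack=0)
Line 7: ['two', 'sea'] (min_width=7, slack=6)
Line 8: ['tomato'] (min_width=6, slack=7)
Line 9: ['security', 'soft'] (min_width=13, slack=0)
Line 10: ['gentle'] (min_width=6, slack=7)
Line 11: ['morning'] (min_width=7, slack=6)
Total lines: 11

Answer: 11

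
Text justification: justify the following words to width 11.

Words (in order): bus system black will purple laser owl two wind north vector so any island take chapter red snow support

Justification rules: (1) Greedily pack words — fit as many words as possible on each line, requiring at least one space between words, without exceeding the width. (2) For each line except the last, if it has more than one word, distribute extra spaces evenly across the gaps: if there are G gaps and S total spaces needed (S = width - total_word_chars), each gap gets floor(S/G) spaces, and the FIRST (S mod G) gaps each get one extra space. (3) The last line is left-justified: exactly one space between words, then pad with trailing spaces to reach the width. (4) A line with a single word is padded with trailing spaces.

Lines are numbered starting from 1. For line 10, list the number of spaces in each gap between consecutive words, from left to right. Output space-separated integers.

Line 1: ['bus', 'system'] (min_width=10, slack=1)
Line 2: ['black', 'will'] (min_width=10, slack=1)
Line 3: ['purple'] (min_width=6, slack=5)
Line 4: ['laser', 'owl'] (min_width=9, slack=2)
Line 5: ['two', 'wind'] (min_width=8, slack=3)
Line 6: ['north'] (min_width=5, slack=6)
Line 7: ['vector', 'so'] (min_width=9, slack=2)
Line 8: ['any', 'island'] (min_width=10, slack=1)
Line 9: ['take'] (min_width=4, slack=7)
Line 10: ['chapter', 'red'] (min_width=11, slack=0)
Line 11: ['snow'] (min_width=4, slack=7)
Line 12: ['support'] (min_width=7, slack=4)

Answer: 1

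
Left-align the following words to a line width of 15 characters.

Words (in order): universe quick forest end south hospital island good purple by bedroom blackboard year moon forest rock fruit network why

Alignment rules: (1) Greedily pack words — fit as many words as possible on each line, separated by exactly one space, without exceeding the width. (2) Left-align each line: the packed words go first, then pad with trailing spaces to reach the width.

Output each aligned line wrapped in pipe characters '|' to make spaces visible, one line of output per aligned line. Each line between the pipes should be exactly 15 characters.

Answer: |universe quick |
|forest end     |
|south hospital |
|island good    |
|purple by      |
|bedroom        |
|blackboard year|
|moon forest    |
|rock fruit     |
|network why    |

Derivation:
Line 1: ['universe', 'quick'] (min_width=14, slack=1)
Line 2: ['forest', 'end'] (min_width=10, slack=5)
Line 3: ['south', 'hospital'] (min_width=14, slack=1)
Line 4: ['island', 'good'] (min_width=11, slack=4)
Line 5: ['purple', 'by'] (min_width=9, slack=6)
Line 6: ['bedroom'] (min_width=7, slack=8)
Line 7: ['blackboard', 'year'] (min_width=15, slack=0)
Line 8: ['moon', 'forest'] (min_width=11, slack=4)
Line 9: ['rock', 'fruit'] (min_width=10, slack=5)
Line 10: ['network', 'why'] (min_width=11, slack=4)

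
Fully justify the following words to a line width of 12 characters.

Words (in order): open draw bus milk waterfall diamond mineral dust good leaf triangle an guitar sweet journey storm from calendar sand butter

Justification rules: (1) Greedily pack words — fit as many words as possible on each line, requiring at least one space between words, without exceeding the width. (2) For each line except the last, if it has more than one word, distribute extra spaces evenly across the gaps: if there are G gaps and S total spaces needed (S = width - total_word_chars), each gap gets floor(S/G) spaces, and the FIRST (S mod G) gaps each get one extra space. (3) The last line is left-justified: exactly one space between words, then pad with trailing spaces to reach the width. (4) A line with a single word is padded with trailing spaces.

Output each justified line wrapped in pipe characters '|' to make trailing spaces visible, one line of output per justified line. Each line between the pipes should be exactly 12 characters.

Answer: |open    draw|
|bus     milk|
|waterfall   |
|diamond     |
|mineral dust|
|good    leaf|
|triangle  an|
|guitar sweet|
|journey     |
|storm   from|
|calendar    |
|sand butter |

Derivation:
Line 1: ['open', 'draw'] (min_width=9, slack=3)
Line 2: ['bus', 'milk'] (min_width=8, slack=4)
Line 3: ['waterfall'] (min_width=9, slack=3)
Line 4: ['diamond'] (min_width=7, slack=5)
Line 5: ['mineral', 'dust'] (min_width=12, slack=0)
Line 6: ['good', 'leaf'] (min_width=9, slack=3)
Line 7: ['triangle', 'an'] (min_width=11, slack=1)
Line 8: ['guitar', 'sweet'] (min_width=12, slack=0)
Line 9: ['journey'] (min_width=7, slack=5)
Line 10: ['storm', 'from'] (min_width=10, slack=2)
Line 11: ['calendar'] (min_width=8, slack=4)
Line 12: ['sand', 'butter'] (min_width=11, slack=1)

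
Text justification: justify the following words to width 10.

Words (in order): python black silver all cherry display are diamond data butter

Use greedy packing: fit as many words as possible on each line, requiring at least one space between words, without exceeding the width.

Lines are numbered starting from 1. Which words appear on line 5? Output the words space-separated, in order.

Answer: display

Derivation:
Line 1: ['python'] (min_width=6, slack=4)
Line 2: ['black'] (min_width=5, slack=5)
Line 3: ['silver', 'all'] (min_width=10, slack=0)
Line 4: ['cherry'] (min_width=6, slack=4)
Line 5: ['display'] (min_width=7, slack=3)
Line 6: ['are'] (min_width=3, slack=7)
Line 7: ['diamond'] (min_width=7, slack=3)
Line 8: ['data'] (min_width=4, slack=6)
Line 9: ['butter'] (min_width=6, slack=4)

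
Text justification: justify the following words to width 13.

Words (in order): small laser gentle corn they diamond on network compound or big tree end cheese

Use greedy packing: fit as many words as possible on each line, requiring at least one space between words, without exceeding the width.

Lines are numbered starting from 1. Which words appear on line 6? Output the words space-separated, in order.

Line 1: ['small', 'laser'] (min_width=11, slack=2)
Line 2: ['gentle', 'corn'] (min_width=11, slack=2)
Line 3: ['they', 'diamond'] (min_width=12, slack=1)
Line 4: ['on', 'network'] (min_width=10, slack=3)
Line 5: ['compound', 'or'] (min_width=11, slack=2)
Line 6: ['big', 'tree', 'end'] (min_width=12, slack=1)
Line 7: ['cheese'] (min_width=6, slack=7)

Answer: big tree end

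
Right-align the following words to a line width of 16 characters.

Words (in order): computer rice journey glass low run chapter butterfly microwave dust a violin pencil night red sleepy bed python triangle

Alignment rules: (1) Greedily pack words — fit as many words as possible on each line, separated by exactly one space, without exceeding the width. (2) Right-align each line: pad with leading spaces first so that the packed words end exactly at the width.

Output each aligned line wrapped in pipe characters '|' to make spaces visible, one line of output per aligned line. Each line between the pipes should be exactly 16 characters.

Answer: |   computer rice|
|   journey glass|
| low run chapter|
|       butterfly|
|microwave dust a|
|   violin pencil|
|night red sleepy|
|      bed python|
|        triangle|

Derivation:
Line 1: ['computer', 'rice'] (min_width=13, slack=3)
Line 2: ['journey', 'glass'] (min_width=13, slack=3)
Line 3: ['low', 'run', 'chapter'] (min_width=15, slack=1)
Line 4: ['butterfly'] (min_width=9, slack=7)
Line 5: ['microwave', 'dust', 'a'] (min_width=16, slack=0)
Line 6: ['violin', 'pencil'] (min_width=13, slack=3)
Line 7: ['night', 'red', 'sleepy'] (min_width=16, slack=0)
Line 8: ['bed', 'python'] (min_width=10, slack=6)
Line 9: ['triangle'] (min_width=8, slack=8)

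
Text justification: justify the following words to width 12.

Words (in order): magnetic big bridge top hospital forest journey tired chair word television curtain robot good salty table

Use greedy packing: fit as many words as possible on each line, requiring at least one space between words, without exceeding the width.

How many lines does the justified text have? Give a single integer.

Line 1: ['magnetic', 'big'] (min_width=12, slack=0)
Line 2: ['bridge', 'top'] (min_width=10, slack=2)
Line 3: ['hospital'] (min_width=8, slack=4)
Line 4: ['forest'] (min_width=6, slack=6)
Line 5: ['journey'] (min_width=7, slack=5)
Line 6: ['tired', 'chair'] (min_width=11, slack=1)
Line 7: ['word'] (min_width=4, slack=8)
Line 8: ['television'] (min_width=10, slack=2)
Line 9: ['curtain'] (min_width=7, slack=5)
Line 10: ['robot', 'good'] (min_width=10, slack=2)
Line 11: ['salty', 'table'] (min_width=11, slack=1)
Total lines: 11

Answer: 11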